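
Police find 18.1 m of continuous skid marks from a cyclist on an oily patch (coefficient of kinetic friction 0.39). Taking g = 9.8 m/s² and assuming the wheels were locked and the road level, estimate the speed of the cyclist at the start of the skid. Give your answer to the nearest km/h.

Initial speed ≈ 42 km/h

Deceleration a = μg = 0.39 × 9.8 = 3.822 m/s².
v = √(2a·d) = √(2 × 3.822 × 18.1) = √138.356 = 11.7625 m/s.
= 11.7625 × 3.6 = 42.345 km/h.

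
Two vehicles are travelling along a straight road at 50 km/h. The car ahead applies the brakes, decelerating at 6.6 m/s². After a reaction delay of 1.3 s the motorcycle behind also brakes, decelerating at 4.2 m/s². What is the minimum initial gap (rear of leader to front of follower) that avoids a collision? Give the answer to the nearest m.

50 km/h ÷ 3.6 = 13.8889 m/s.
Leader travels v²/(2a_L) = 192.902 / 13.200 = 14.614 m before stopping.
Follower covers v·t_r = 13.8889 × 1.3 = 18.056 m while reacting, then v²/(2a_F) = 192.902 / 8.400 = 22.965 m while braking, for a total of 18.056 + 22.965 = 41.021 m.
Since a_F ≤ a_L and the follower starts braking later, the follower is never slower than the leader, so the closest approach is when both have stopped.
Minimum gap = 41.021 − 14.614 = 26.407 m.

Minimum gap ≈ 26 m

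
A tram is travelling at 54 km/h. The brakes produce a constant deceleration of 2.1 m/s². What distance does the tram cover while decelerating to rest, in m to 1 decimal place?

Braking distance ≈ 53.6 m

54 km/h ÷ 3.6 = 15.0000 m/s.
Braking distance = v²/(2a) = 15.0000² / (2 × 2.100) = 225.000 / 4.200 = 53.571 m.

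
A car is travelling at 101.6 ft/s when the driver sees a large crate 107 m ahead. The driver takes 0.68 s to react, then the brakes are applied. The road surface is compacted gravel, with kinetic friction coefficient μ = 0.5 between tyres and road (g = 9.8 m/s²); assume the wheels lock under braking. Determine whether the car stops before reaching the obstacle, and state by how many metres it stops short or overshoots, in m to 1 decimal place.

101.6 ft/s × 0.3048 = 30.9677 m/s.
a = μg = 0.5 × 9.8 = 4.900 m/s².
Reaction distance = 30.9677 × 0.68 = 21.058 m.
Braking distance = v²/(2a) = 958.998 / 9.800 = 97.857 m.
Total stopping distance = 21.058 + 97.857 = 118.915 m, vs 107 m available — it cannot stop in time and overshoots by 118.915 − 107 = 11.915 m.

No — it overshoots by 11.9 m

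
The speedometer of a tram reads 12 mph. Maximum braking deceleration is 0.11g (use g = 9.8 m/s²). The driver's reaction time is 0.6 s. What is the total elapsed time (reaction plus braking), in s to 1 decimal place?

Total time ≈ 5.6 s

12 mph × 0.44704 = 5.3645 m/s.
a = 0.11 × 9.8 = 1.078 m/s².
Braking time = v/a = 5.3645 / 1.078 = 4.976 s.
Total = 0.6 + 4.976 = 5.576 s.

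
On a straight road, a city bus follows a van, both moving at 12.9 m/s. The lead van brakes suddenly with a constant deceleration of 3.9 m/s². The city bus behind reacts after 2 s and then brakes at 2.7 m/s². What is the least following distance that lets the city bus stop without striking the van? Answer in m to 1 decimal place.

Minimum gap ≈ 35.3 m

Leader travels v²/(2a_L) = 166.410 / 7.800 = 21.335 m before stopping.
Follower covers v·t_r = 12.9000 × 2 = 25.800 m while reacting, then v²/(2a_F) = 166.410 / 5.400 = 30.817 m while braking, for a total of 25.800 + 30.817 = 56.617 m.
Since a_F ≤ a_L and the follower starts braking later, the follower is never slower than the leader, so the closest approach is when both have stopped.
Minimum gap = 56.617 − 21.335 = 35.282 m.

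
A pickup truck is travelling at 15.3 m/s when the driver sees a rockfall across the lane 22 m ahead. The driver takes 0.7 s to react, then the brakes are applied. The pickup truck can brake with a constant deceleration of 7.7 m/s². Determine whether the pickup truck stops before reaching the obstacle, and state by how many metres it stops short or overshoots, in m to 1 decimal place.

No — it overshoots by 3.9 m

Reaction distance = 15.3000 × 0.7 = 10.710 m.
Braking distance = v²/(2a) = 234.090 / 15.400 = 15.201 m.
Total stopping distance = 10.710 + 15.201 = 25.911 m, vs 22 m available — it cannot stop in time and overshoots by 25.911 − 22 = 3.911 m.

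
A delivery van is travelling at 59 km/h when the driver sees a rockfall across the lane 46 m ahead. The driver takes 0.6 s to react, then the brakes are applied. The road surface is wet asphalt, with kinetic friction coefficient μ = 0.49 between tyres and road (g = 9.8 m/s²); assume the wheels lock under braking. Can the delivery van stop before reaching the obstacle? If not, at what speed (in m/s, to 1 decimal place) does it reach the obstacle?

Yes — it stops about 8.2 m short of the obstacle, so it never reaches it

59 km/h ÷ 3.6 = 16.3889 m/s.
a = μg = 0.49 × 9.8 = 4.802 m/s².
Reaction distance = 16.3889 × 0.6 = 9.833 m.
Braking distance = v²/(2a) = 268.596 / 9.604 = 27.967 m.
Total stopping distance = 9.833 + 27.967 = 37.800 m, vs 46 m available — it stops with 46 − 37.800 = 8.200 m to spare.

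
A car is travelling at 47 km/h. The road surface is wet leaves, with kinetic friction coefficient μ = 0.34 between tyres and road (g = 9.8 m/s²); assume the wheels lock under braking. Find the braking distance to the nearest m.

47 km/h ÷ 3.6 = 13.0556 m/s.
a = μg = 0.34 × 9.8 = 3.332 m/s².
Braking distance = v²/(2a) = 13.0556² / (2 × 3.332) = 170.449 / 6.664 = 25.578 m.

Braking distance ≈ 26 m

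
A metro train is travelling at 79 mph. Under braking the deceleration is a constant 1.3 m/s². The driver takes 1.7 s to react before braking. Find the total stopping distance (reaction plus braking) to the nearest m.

79 mph × 0.44704 = 35.3162 m/s.
Reaction distance = v·t_r = 35.3162 × 1.7 = 60.038 m.
Braking distance = v²/(2a) = 35.3162² / (2 × 1.300) = 1247.234 / 2.600 = 479.705 m.
Total = 60.038 + 479.705 = 539.743 m.

Total stopping distance ≈ 540 m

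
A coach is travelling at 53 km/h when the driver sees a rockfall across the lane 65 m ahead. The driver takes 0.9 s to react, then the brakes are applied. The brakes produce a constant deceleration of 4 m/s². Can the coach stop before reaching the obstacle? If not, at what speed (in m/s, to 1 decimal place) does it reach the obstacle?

Yes — it stops about 24.7 m short of the obstacle, so it never reaches it

53 km/h ÷ 3.6 = 14.7222 m/s.
Reaction distance = 14.7222 × 0.9 = 13.250 m.
Braking distance = v²/(2a) = 216.743 / 8.000 = 27.093 m.
Total stopping distance = 13.250 + 27.093 = 40.343 m, vs 65 m available — it stops with 65 − 40.343 = 24.657 m to spare.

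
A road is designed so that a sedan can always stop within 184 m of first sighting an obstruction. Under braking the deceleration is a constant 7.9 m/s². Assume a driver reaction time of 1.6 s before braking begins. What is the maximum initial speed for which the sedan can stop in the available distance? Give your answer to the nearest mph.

Maximum speed ≈ 96 mph

Stopping distance: v·t_r + v²/(2a) = 184 with t_r = 1.6 s and a = 7.900 m/s².
So v² + 25.280 v − 2907.20 = 0.
Positive root: v = −a·t_r + √((a·t_r)² + 2a·d) = −12.640 + √(159.770 + 2907.20) = 42.7402 m/s.
42.7402 m/s ÷ 0.44704 = 95.607 mph.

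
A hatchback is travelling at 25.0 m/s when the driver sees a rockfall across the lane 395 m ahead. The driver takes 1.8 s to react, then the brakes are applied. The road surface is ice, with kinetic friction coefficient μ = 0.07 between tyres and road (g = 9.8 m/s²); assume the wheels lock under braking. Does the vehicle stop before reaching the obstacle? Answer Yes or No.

a = μg = 0.07 × 9.8 = 0.686 m/s².
Reaction distance = 25.0000 × 1.8 = 45.000 m.
Braking distance = v²/(2a) = 625.000 / 1.372 = 455.539 m.
Total stopping distance = 45.000 + 455.539 = 500.539 m, vs 395 m available — it cannot stop in time and overshoots by 500.539 − 395 = 105.539 m.

No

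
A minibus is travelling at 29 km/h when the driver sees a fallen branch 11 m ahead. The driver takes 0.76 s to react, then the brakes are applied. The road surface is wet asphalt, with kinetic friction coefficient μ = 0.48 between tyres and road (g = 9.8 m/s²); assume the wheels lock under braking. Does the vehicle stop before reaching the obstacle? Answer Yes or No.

29 km/h ÷ 3.6 = 8.0556 m/s.
a = μg = 0.48 × 9.8 = 4.704 m/s².
Reaction distance = 8.0556 × 0.76 = 6.122 m.
Braking distance = v²/(2a) = 64.893 / 9.408 = 6.898 m.
Total stopping distance = 6.122 + 6.898 = 13.020 m, vs 11 m available — it cannot stop in time and overshoots by 13.020 − 11 = 2.020 m.

No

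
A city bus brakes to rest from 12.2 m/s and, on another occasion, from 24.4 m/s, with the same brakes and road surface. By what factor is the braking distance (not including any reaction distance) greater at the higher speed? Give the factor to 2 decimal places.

Factor ≈ 4.00

Braking distance d = v²/(2a), so with a fixed, d ∝ v².
Factor = (24.4/12.2)² = 2.0000² = 4.0000.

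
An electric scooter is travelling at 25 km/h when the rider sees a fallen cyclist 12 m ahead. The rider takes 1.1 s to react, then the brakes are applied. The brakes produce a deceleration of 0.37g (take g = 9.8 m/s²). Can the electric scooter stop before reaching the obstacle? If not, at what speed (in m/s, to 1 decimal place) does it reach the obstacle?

25 km/h ÷ 3.6 = 6.9444 m/s.
a = 0.37 × 9.8 = 3.626 m/s².
Reaction distance = 6.9444 × 1.1 = 7.639 m.
Braking distance needed to stop: v²/(2a) = 48.225 / 7.252 = 6.650 m, so total needed = 7.639 + 6.650 = 14.289 m > 12 m — it cannot stop.
Distance remaining when braking begins: 12 − 7.639 = 4.361 m.
v² = v₀² − 2a·d = 48.225 − 2 × 3.626 × 4.361 = 16.599 m²/s².
v = √16.599 = 4.074 m/s.

No — it strikes the obstacle at 4.1 m/s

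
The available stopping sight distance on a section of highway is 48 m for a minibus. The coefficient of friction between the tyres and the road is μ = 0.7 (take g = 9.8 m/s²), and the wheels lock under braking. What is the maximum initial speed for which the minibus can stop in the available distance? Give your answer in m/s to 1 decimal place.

a = μg = 0.7 × 9.8 = 6.860 m/s².
v²/(2a) = d ⇒ v = √(2 × 6.860 × 48) = √658.56 = 25.6624 m/s.

Maximum speed ≈ 25.7 m/s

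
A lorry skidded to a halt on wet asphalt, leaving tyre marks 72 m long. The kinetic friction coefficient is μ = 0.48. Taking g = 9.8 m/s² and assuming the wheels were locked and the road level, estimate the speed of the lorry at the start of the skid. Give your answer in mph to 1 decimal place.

Initial speed ≈ 58.2 mph

Deceleration a = μg = 0.48 × 9.8 = 4.704 m/s².
v = √(2a·d) = √(2 × 4.704 × 72) = √677.376 = 26.0264 m/s.
= 26.0264 ÷ 0.44704 = 58.219 mph.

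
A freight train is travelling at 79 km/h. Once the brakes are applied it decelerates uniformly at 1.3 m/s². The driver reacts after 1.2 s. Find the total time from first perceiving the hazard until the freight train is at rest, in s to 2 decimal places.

79 km/h ÷ 3.6 = 21.9444 m/s.
Braking time = v/a = 21.9444 / 1.300 = 16.880 s.
Total = 1.2 + 16.880 = 18.080 s.

Total time ≈ 18.08 s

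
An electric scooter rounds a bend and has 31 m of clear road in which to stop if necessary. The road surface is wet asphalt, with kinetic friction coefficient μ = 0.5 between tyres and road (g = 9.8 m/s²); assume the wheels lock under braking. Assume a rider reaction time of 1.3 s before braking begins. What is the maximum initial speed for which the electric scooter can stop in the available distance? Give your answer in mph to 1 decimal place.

a = μg = 0.5 × 9.8 = 4.900 m/s².
Stopping distance: v·t_r + v²/(2a) = 31 with t_r = 1.3 s and a = 4.900 m/s².
So v² + 12.740 v − 303.80 = 0.
Positive root: v = −a·t_r + √((a·t_r)² + 2a·d) = −6.370 + √(40.577 + 303.80) = 12.1874 m/s.
12.1874 m/s ÷ 0.44704 = 27.262 mph.

Maximum speed ≈ 27.3 mph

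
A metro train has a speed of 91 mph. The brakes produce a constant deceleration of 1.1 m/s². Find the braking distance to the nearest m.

91 mph × 0.44704 = 40.6806 m/s.
Braking distance = v²/(2a) = 40.6806² / (2 × 1.100) = 1654.911 / 2.200 = 752.232 m.

Braking distance ≈ 752 m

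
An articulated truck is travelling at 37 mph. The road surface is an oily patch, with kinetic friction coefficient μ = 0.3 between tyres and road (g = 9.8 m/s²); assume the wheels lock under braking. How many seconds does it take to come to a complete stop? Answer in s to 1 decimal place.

37 mph × 0.44704 = 16.5405 m/s.
a = μg = 0.3 × 9.8 = 2.940 m/s².
Braking time = v/a = 16.5405 / 2.940 = 5.626 s.

Braking time ≈ 5.6 s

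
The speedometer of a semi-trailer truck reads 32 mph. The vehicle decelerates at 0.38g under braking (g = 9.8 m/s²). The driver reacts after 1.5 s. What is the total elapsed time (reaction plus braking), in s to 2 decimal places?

32 mph × 0.44704 = 14.3053 m/s.
a = 0.38 × 9.8 = 3.724 m/s².
Braking time = v/a = 14.3053 / 3.724 = 3.841 s.
Total = 1.5 + 3.841 = 5.341 s.

Total time ≈ 5.34 s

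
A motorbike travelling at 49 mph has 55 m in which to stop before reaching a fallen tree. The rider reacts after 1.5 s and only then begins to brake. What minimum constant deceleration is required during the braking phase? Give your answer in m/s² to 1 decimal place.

Required deceleration ≈ 10.8 m/s²

49 mph × 0.44704 = 21.9050 m/s.
Distance covered during reaction = 21.9050 × 1.5 = 32.858 m.
Distance available for braking: 55 − 32.858 = 22.142 m.
v² = 2a·d ⇒ a = v²/(2d) = 21.9050² / (2 × 22.142) = 479.829 / 44.284 = 10.8353 m/s².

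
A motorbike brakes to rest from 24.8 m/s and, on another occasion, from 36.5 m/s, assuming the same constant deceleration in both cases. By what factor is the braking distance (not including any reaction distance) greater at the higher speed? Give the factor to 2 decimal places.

Braking distance d = v²/(2a), so with a fixed, d ∝ v².
Factor = (36.5/24.8)² = 1.4718² = 2.1662.

Factor ≈ 2.17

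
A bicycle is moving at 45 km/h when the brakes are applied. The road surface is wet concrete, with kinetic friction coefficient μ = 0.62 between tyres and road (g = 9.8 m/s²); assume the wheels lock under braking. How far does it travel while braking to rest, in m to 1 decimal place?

45 km/h ÷ 3.6 = 12.5000 m/s.
a = μg = 0.62 × 9.8 = 6.076 m/s².
Braking distance = v²/(2a) = 12.5000² / (2 × 6.076) = 156.250 / 12.152 = 12.858 m.

Braking distance ≈ 12.9 m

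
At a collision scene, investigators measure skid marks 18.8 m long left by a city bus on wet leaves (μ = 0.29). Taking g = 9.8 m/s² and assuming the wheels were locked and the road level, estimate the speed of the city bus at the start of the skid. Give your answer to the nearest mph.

Initial speed ≈ 23 mph

Deceleration a = μg = 0.29 × 9.8 = 2.842 m/s².
v = √(2a·d) = √(2 × 2.842 × 18.8) = √106.859 = 10.3373 m/s.
= 10.3373 ÷ 0.44704 = 23.124 mph.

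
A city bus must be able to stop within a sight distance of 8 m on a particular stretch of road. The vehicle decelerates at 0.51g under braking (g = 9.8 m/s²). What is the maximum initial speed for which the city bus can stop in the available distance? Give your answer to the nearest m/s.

Maximum speed ≈ 9 m/s

a = 0.51 × 9.8 = 4.998 m/s².
v²/(2a) = d ⇒ v = √(2 × 4.998 × 8) = √79.97 = 8.9426 m/s.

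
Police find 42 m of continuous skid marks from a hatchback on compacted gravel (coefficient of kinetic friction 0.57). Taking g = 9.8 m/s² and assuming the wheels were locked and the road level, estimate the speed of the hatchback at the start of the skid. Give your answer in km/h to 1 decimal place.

Deceleration a = μg = 0.57 × 9.8 = 5.586 m/s².
v = √(2a·d) = √(2 × 5.586 × 42) = √469.224 = 21.6616 m/s.
= 21.6616 × 3.6 = 77.982 km/h.

Initial speed ≈ 78.0 km/h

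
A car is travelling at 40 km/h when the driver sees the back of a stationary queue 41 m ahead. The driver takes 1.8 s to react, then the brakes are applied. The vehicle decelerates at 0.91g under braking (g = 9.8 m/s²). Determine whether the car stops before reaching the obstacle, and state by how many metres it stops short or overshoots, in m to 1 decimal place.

Yes — it stops 14.1 m short of the obstacle

40 km/h ÷ 3.6 = 11.1111 m/s.
a = 0.91 × 9.8 = 8.918 m/s².
Reaction distance = 11.1111 × 1.8 = 20.000 m.
Braking distance = v²/(2a) = 123.457 / 17.836 = 6.922 m.
Total stopping distance = 20.000 + 6.922 = 26.922 m, vs 41 m available — it stops with 41 − 26.922 = 14.078 m to spare.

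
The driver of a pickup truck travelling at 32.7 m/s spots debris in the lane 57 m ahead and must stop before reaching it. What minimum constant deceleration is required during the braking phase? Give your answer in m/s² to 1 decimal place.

v² = 2a·d ⇒ a = v²/(2d) = 32.7000² / (2 × 57.000) = 1069.290 / 114.000 = 9.3797 m/s².

Required deceleration ≈ 9.4 m/s²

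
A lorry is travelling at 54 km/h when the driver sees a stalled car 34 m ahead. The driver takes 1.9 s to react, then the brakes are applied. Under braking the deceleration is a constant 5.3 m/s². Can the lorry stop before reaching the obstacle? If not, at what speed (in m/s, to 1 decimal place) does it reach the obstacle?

No — it strikes the obstacle at 12.9 m/s

54 km/h ÷ 3.6 = 15.0000 m/s.
Reaction distance = 15.0000 × 1.9 = 28.500 m.
Braking distance needed to stop: v²/(2a) = 225.000 / 10.600 = 21.226 m, so total needed = 28.500 + 21.226 = 49.726 m > 34 m — it cannot stop.
Distance remaining when braking begins: 34 − 28.500 = 5.500 m.
v² = v₀² − 2a·d = 225.000 − 2 × 5.300 × 5.500 = 166.700 m²/s².
v = √166.700 = 12.911 m/s.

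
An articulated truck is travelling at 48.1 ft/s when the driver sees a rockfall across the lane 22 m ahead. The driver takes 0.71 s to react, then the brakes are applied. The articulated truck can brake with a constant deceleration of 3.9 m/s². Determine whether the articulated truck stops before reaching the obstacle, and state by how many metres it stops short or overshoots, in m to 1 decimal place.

48.1 ft/s × 0.3048 = 14.6609 m/s.
Reaction distance = 14.6609 × 0.71 = 10.409 m.
Braking distance = v²/(2a) = 214.942 / 7.800 = 27.557 m.
Total stopping distance = 10.409 + 27.557 = 37.966 m, vs 22 m available — it cannot stop in time and overshoots by 37.966 − 22 = 15.966 m.

No — it overshoots by 16.0 m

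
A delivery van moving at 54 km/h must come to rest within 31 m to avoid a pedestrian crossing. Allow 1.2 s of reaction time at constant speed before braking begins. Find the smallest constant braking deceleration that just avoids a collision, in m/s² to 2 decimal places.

54 km/h ÷ 3.6 = 15.0000 m/s.
Distance covered during reaction = 15.0000 × 1.2 = 18.000 m.
Distance available for braking: 31 − 18.000 = 13.000 m.
v² = 2a·d ⇒ a = v²/(2d) = 15.0000² / (2 × 13.000) = 225.000 / 26.000 = 8.6538 m/s².

Required deceleration ≈ 8.65 m/s²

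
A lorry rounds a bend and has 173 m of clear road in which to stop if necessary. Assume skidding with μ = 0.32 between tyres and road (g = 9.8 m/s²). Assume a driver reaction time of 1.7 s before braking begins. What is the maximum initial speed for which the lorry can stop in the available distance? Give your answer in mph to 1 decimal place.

a = μg = 0.32 × 9.8 = 3.136 m/s².
Stopping distance: v·t_r + v²/(2a) = 173 with t_r = 1.7 s and a = 3.136 m/s².
So v² + 10.662 v − 1085.06 = 0.
Positive root: v = −a·t_r + √((a·t_r)² + 2a·d) = −5.331 + √(28.420 + 1085.06) = 28.0378 m/s.
28.0378 m/s ÷ 0.44704 = 62.719 mph.

Maximum speed ≈ 62.7 mph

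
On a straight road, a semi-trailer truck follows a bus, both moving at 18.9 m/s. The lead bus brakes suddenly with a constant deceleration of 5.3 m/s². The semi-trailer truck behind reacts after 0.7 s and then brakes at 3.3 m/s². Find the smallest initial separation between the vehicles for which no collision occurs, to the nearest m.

Leader travels v²/(2a_L) = 357.210 / 10.600 = 33.699 m before stopping.
Follower covers v·t_r = 18.9000 × 0.7 = 13.230 m while reacting, then v²/(2a_F) = 357.210 / 6.600 = 54.123 m while braking, for a total of 13.230 + 54.123 = 67.353 m.
Since a_F ≤ a_L and the follower starts braking later, the follower is never slower than the leader, so the closest approach is when both have stopped.
Minimum gap = 67.353 − 33.699 = 33.654 m.

Minimum gap ≈ 34 m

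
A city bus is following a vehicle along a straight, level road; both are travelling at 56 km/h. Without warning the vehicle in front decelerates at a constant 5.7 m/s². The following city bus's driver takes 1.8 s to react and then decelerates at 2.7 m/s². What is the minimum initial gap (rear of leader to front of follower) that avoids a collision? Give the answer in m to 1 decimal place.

56 km/h ÷ 3.6 = 15.5556 m/s.
Leader travels v²/(2a_L) = 241.977 / 11.400 = 21.226 m before stopping.
Follower covers v·t_r = 15.5556 × 1.8 = 28.000 m while reacting, then v²/(2a_F) = 241.977 / 5.400 = 44.811 m while braking, for a total of 28.000 + 44.811 = 72.811 m.
Since a_F ≤ a_L and the follower starts braking later, the follower is never slower than the leader, so the closest approach is when both have stopped.
Minimum gap = 72.811 − 21.226 = 51.585 m.

Minimum gap ≈ 51.6 m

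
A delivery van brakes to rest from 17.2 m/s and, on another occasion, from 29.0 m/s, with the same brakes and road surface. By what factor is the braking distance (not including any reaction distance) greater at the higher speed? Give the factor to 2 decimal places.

Braking distance d = v²/(2a), so with a fixed, d ∝ v².
Factor = (29.0/17.2)² = 1.6860² = 2.8426.

Factor ≈ 2.84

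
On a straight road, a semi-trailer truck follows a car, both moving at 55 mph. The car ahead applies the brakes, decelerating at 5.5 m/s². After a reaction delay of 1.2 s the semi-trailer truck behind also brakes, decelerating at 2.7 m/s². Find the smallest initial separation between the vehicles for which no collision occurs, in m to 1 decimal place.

Minimum gap ≈ 86.5 m

55 mph × 0.44704 = 24.5872 m/s.
Leader travels v²/(2a_L) = 604.530 / 11.000 = 54.957 m before stopping.
Follower covers v·t_r = 24.5872 × 1.2 = 29.505 m while reacting, then v²/(2a_F) = 604.530 / 5.400 = 111.950 m while braking, for a total of 29.505 + 111.950 = 141.455 m.
Since a_F ≤ a_L and the follower starts braking later, the follower is never slower than the leader, so the closest approach is when both have stopped.
Minimum gap = 141.455 − 54.957 = 86.498 m.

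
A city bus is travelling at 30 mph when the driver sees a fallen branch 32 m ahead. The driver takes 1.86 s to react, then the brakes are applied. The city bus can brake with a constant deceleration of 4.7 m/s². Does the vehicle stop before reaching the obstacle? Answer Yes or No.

No

30 mph × 0.44704 = 13.4112 m/s.
Reaction distance = 13.4112 × 1.86 = 24.945 m.
Braking distance = v²/(2a) = 179.860 / 9.400 = 19.134 m.
Total stopping distance = 24.945 + 19.134 = 44.079 m, vs 32 m available — it cannot stop in time and overshoots by 44.079 − 32 = 12.079 m.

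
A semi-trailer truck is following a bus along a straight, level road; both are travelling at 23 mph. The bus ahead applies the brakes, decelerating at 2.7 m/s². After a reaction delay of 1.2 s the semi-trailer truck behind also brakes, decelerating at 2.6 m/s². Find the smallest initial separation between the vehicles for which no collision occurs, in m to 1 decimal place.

23 mph × 0.44704 = 10.2819 m/s.
Leader travels v²/(2a_L) = 105.717 / 5.400 = 19.577 m before stopping.
Follower covers v·t_r = 10.2819 × 1.2 = 12.338 m while reacting, then v²/(2a_F) = 105.717 / 5.200 = 20.330 m while braking, for a total of 12.338 + 20.330 = 32.668 m.
Since a_F ≤ a_L and the follower starts braking later, the follower is never slower than the leader, so the closest approach is when both have stopped.
Minimum gap = 32.668 − 19.577 = 13.091 m.

Minimum gap ≈ 13.1 m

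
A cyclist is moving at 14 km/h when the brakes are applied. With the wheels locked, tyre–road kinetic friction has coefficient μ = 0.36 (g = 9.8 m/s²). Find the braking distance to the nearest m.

Braking distance ≈ 2 m

14 km/h ÷ 3.6 = 3.8889 m/s.
a = μg = 0.36 × 9.8 = 3.528 m/s².
Braking distance = v²/(2a) = 3.8889² / (2 × 3.528) = 15.124 / 7.056 = 2.143 m.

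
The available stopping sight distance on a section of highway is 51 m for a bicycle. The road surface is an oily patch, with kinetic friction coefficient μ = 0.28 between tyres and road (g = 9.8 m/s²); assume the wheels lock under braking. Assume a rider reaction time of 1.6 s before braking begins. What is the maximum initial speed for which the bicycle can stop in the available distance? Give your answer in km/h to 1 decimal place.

a = μg = 0.28 × 9.8 = 2.744 m/s².
Stopping distance: v·t_r + v²/(2a) = 51 with t_r = 1.6 s and a = 2.744 m/s².
So v² + 8.781 v − 279.89 = 0.
Positive root: v = −a·t_r + √((a·t_r)² + 2a·d) = −4.390 + √(19.272 + 279.89) = 12.9063 m/s.
12.9063 m/s × 3.6 = 46.463 km/h.

Maximum speed ≈ 46.5 km/h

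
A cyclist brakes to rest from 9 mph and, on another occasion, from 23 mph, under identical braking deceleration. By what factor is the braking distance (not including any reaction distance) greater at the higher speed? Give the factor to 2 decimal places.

Braking distance d = v²/(2a), so with a fixed, d ∝ v².
Factor = (23/9)² = 2.5556² = 6.5311.

Factor ≈ 6.53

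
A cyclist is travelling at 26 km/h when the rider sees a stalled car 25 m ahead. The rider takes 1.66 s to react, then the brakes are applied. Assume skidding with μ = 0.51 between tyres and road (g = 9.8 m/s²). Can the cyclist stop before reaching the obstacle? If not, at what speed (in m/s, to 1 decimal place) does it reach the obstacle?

Yes — it stops about 7.8 m short of the obstacle, so it never reaches it

26 km/h ÷ 3.6 = 7.2222 m/s.
a = μg = 0.51 × 9.8 = 4.998 m/s².
Reaction distance = 7.2222 × 1.66 = 11.989 m.
Braking distance = v²/(2a) = 52.160 / 9.996 = 5.218 m.
Total stopping distance = 11.989 + 5.218 = 17.207 m, vs 25 m available — it stops with 25 − 17.207 = 7.793 m to spare.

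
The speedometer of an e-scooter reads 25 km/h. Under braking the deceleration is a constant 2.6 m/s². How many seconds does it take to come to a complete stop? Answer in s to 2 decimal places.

25 km/h ÷ 3.6 = 6.9444 m/s.
Braking time = v/a = 6.9444 / 2.600 = 2.671 s.

Braking time ≈ 2.67 s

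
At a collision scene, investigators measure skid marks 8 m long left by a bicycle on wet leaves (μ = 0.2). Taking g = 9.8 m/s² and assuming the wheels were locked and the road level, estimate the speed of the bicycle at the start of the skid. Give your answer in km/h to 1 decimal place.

Initial speed ≈ 20.2 km/h

Deceleration a = μg = 0.2 × 9.8 = 1.960 m/s².
v = √(2a·d) = √(2 × 1.960 × 8) = √31.360 = 5.6000 m/s.
= 5.6000 × 3.6 = 20.160 km/h.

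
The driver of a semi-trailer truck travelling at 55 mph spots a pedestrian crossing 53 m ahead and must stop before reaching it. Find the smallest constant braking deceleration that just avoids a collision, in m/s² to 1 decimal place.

Required deceleration ≈ 5.7 m/s²

55 mph × 0.44704 = 24.5872 m/s.
v² = 2a·d ⇒ a = v²/(2d) = 24.5872² / (2 × 53.000) = 604.530 / 106.000 = 5.7031 m/s².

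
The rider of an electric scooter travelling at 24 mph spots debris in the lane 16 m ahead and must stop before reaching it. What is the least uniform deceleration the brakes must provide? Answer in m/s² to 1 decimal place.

Required deceleration ≈ 3.6 m/s²

24 mph × 0.44704 = 10.7290 m/s.
v² = 2a·d ⇒ a = v²/(2d) = 10.7290² / (2 × 16.000) = 115.111 / 32.000 = 3.5972 m/s².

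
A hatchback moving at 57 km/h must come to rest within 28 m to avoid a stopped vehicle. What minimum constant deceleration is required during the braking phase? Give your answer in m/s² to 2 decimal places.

57 km/h ÷ 3.6 = 15.8333 m/s.
v² = 2a·d ⇒ a = v²/(2d) = 15.8333² / (2 × 28.000) = 250.693 / 56.000 = 4.4767 m/s².

Required deceleration ≈ 4.48 m/s²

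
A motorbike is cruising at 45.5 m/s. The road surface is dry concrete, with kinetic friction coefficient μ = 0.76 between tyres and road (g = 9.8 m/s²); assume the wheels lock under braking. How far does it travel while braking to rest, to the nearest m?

Braking distance ≈ 139 m

a = μg = 0.76 × 9.8 = 7.448 m/s².
Braking distance = v²/(2a) = 45.5000² / (2 × 7.448) = 2070.250 / 14.896 = 138.980 m.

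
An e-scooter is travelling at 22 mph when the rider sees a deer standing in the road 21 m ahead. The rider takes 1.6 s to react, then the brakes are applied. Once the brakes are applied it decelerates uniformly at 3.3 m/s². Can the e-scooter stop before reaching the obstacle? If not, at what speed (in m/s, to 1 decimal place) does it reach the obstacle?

22 mph × 0.44704 = 9.8349 m/s.
Reaction distance = 9.8349 × 1.6 = 15.736 m.
Braking distance needed to stop: v²/(2a) = 96.725 / 6.600 = 14.655 m, so total needed = 15.736 + 14.655 = 30.391 m > 21 m — it cannot stop.
Distance remaining when braking begins: 21 − 15.736 = 5.264 m.
v² = v₀² − 2a·d = 96.725 − 2 × 3.300 × 5.264 = 61.983 m²/s².
v = √61.983 = 7.873 m/s.

No — it strikes the obstacle at 7.9 m/s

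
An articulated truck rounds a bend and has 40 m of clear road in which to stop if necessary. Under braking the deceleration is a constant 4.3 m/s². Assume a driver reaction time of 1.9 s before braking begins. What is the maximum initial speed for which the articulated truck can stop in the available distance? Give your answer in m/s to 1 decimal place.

Stopping distance: v·t_r + v²/(2a) = 40 with t_r = 1.9 s and a = 4.300 m/s².
So v² + 16.340 v − 344.00 = 0.
Positive root: v = −a·t_r + √((a·t_r)² + 2a·d) = −8.170 + √(66.749 + 344.00) = 12.0969 m/s.

Maximum speed ≈ 12.1 m/s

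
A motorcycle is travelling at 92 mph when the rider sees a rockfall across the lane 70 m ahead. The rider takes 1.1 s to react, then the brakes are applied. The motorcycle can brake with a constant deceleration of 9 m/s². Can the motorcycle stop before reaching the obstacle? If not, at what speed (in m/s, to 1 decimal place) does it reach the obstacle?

No — it strikes the obstacle at 35.3 m/s

92 mph × 0.44704 = 41.1277 m/s.
Reaction distance = 41.1277 × 1.1 = 45.240 m.
Braking distance needed to stop: v²/(2a) = 1691.488 / 18.000 = 93.972 m, so total needed = 45.240 + 93.972 = 139.212 m > 70 m — it cannot stop.
Distance remaining when braking begins: 70 − 45.240 = 24.760 m.
v² = v₀² − 2a·d = 1691.488 − 2 × 9.000 × 24.760 = 1245.808 m²/s².
v = √1245.808 = 35.296 m/s.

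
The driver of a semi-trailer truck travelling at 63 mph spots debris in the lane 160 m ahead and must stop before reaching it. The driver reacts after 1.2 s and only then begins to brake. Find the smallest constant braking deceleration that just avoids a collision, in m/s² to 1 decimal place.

63 mph × 0.44704 = 28.1635 m/s.
Distance covered during reaction = 28.1635 × 1.2 = 33.796 m.
Distance available for braking: 160 − 33.796 = 126.204 m.
v² = 2a·d ⇒ a = v²/(2d) = 28.1635² / (2 × 126.204) = 793.183 / 252.408 = 3.1425 m/s².

Required deceleration ≈ 3.1 m/s²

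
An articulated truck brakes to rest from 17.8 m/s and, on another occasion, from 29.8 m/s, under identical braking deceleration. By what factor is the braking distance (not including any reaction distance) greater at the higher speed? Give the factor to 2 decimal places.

Braking distance d = v²/(2a), so with a fixed, d ∝ v².
Factor = (29.8/17.8)² = 1.6742² = 2.8029.

Factor ≈ 2.80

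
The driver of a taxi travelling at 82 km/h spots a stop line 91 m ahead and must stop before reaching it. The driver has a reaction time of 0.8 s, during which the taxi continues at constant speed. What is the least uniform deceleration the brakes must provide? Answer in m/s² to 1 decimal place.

Required deceleration ≈ 3.6 m/s²

82 km/h ÷ 3.6 = 22.7778 m/s.
Distance covered during reaction = 22.7778 × 0.8 = 18.222 m.
Distance available for braking: 91 − 18.222 = 72.778 m.
v² = 2a·d ⇒ a = v²/(2d) = 22.7778² / (2 × 72.778) = 518.828 / 145.556 = 3.5645 m/s².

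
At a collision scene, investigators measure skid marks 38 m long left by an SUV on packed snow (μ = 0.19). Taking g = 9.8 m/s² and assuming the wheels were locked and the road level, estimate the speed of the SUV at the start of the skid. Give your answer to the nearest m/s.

Deceleration a = μg = 0.19 × 9.8 = 1.862 m/s².
v = √(2a·d) = √(2 × 1.862 × 38) = √141.512 = 11.8959 m/s.

Initial speed ≈ 12 m/s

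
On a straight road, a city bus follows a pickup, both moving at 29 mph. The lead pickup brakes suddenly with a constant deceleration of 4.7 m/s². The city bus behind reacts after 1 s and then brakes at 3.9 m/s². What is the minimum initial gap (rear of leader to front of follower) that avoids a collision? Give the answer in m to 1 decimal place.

Minimum gap ≈ 16.6 m

29 mph × 0.44704 = 12.9642 m/s.
Leader travels v²/(2a_L) = 168.070 / 9.400 = 17.880 m before stopping.
Follower covers v·t_r = 12.9642 × 1 = 12.964 m while reacting, then v²/(2a_F) = 168.070 / 7.800 = 21.547 m while braking, for a total of 12.964 + 21.547 = 34.511 m.
Since a_F ≤ a_L and the follower starts braking later, the follower is never slower than the leader, so the closest approach is when both have stopped.
Minimum gap = 34.511 − 17.880 = 16.631 m.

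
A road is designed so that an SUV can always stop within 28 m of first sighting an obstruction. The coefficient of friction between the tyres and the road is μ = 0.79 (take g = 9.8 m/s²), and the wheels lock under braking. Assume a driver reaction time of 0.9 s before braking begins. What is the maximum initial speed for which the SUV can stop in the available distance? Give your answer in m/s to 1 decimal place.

a = μg = 0.79 × 9.8 = 7.742 m/s².
Stopping distance: v·t_r + v²/(2a) = 28 with t_r = 0.9 s and a = 7.742 m/s².
So v² + 13.936 v − 433.55 = 0.
Positive root: v = −a·t_r + √((a·t_r)² + 2a·d) = −6.968 + √(48.553 + 433.55) = 14.9888 m/s.

Maximum speed ≈ 15.0 m/s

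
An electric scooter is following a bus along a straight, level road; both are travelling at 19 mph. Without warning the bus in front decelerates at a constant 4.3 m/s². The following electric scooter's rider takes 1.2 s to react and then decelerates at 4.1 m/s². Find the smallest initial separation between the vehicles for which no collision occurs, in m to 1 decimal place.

Minimum gap ≈ 10.6 m

19 mph × 0.44704 = 8.4938 m/s.
Leader travels v²/(2a_L) = 72.145 / 8.600 = 8.389 m before stopping.
Follower covers v·t_r = 8.4938 × 1.2 = 10.193 m while reacting, then v²/(2a_F) = 72.145 / 8.200 = 8.798 m while braking, for a total of 10.193 + 8.798 = 18.991 m.
Since a_F ≤ a_L and the follower starts braking later, the follower is never slower than the leader, so the closest approach is when both have stopped.
Minimum gap = 18.991 − 8.389 = 10.602 m.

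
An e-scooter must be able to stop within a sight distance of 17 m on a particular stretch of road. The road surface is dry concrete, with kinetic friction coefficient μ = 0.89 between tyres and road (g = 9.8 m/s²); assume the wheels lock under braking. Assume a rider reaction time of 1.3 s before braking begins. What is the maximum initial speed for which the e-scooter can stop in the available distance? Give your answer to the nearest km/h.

a = μg = 0.89 × 9.8 = 8.722 m/s².
Stopping distance: v·t_r + v²/(2a) = 17 with t_r = 1.3 s and a = 8.722 m/s².
So v² + 22.677 v − 296.55 = 0.
Positive root: v = −a·t_r + √((a·t_r)² + 2a·d) = −11.339 + √(128.573 + 296.55) = 9.2795 m/s.
9.2795 m/s × 3.6 = 33.406 km/h.

Maximum speed ≈ 33 km/h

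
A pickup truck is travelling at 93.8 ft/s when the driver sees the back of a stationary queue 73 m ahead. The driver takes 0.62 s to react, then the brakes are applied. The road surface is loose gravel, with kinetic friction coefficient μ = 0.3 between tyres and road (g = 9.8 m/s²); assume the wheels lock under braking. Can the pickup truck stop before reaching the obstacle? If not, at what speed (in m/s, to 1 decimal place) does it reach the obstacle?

No — it strikes the obstacle at 22.2 m/s

93.8 ft/s × 0.3048 = 28.5902 m/s.
a = μg = 0.3 × 9.8 = 2.940 m/s².
Reaction distance = 28.5902 × 0.62 = 17.726 m.
Braking distance needed to stop: v²/(2a) = 817.400 / 5.880 = 139.014 m, so total needed = 17.726 + 139.014 = 156.740 m > 73 m — it cannot stop.
Distance remaining when braking begins: 73 − 17.726 = 55.274 m.
v² = v₀² − 2a·d = 817.400 − 2 × 2.940 × 55.274 = 492.389 m²/s².
v = √492.389 = 22.190 m/s.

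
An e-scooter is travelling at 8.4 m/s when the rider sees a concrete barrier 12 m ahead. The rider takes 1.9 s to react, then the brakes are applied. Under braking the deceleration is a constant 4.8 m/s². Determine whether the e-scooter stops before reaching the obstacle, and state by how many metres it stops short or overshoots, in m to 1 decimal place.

Reaction distance = 8.4000 × 1.9 = 15.960 m.
Braking distance = v²/(2a) = 70.560 / 9.600 = 7.350 m.
Total stopping distance = 15.960 + 7.350 = 23.310 m, vs 12 m available — it cannot stop in time and overshoots by 23.310 − 12 = 11.310 m.

No — it overshoots by 11.3 m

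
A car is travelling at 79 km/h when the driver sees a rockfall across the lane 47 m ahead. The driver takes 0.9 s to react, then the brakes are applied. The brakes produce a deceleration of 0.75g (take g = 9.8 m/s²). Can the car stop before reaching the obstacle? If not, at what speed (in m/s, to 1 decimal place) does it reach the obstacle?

79 km/h ÷ 3.6 = 21.9444 m/s.
a = 0.75 × 9.8 = 7.350 m/s².
Reaction distance = 21.9444 × 0.9 = 19.750 m.
Braking distance needed to stop: v²/(2a) = 481.557 / 14.700 = 32.759 m, so total needed = 19.750 + 32.759 = 52.509 m > 47 m — it cannot stop.
Distance remaining when braking begins: 47 − 19.750 = 27.250 m.
v² = v₀² − 2a·d = 481.557 − 2 × 7.350 × 27.250 = 80.982 m²/s².
v = √80.982 = 8.999 m/s.

No — it strikes the obstacle at 9.0 m/s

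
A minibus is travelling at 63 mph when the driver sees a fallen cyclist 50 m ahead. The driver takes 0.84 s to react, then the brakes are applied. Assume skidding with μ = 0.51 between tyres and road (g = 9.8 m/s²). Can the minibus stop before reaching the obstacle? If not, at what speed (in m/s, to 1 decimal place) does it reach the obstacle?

63 mph × 0.44704 = 28.1635 m/s.
a = μg = 0.51 × 9.8 = 4.998 m/s².
Reaction distance = 28.1635 × 0.84 = 23.657 m.
Braking distance needed to stop: v²/(2a) = 793.183 / 9.996 = 79.350 m, so total needed = 23.657 + 79.350 = 103.007 m > 50 m — it cannot stop.
Distance remaining when braking begins: 50 − 23.657 = 26.343 m.
v² = v₀² − 2a·d = 793.183 − 2 × 4.998 × 26.343 = 529.858 m²/s².
v = √529.858 = 23.019 m/s.

No — it strikes the obstacle at 23.0 m/s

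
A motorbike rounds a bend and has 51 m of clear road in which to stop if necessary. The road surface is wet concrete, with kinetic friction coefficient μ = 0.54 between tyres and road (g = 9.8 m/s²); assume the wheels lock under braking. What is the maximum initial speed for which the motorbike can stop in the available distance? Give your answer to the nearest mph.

Maximum speed ≈ 52 mph

a = μg = 0.54 × 9.8 = 5.292 m/s².
v²/(2a) = d ⇒ v = √(2 × 5.292 × 51) = √539.78 = 23.2332 m/s.
23.2332 m/s ÷ 0.44704 = 51.971 mph.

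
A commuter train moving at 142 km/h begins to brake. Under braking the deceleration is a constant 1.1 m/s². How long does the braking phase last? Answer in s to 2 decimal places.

142 km/h ÷ 3.6 = 39.4444 m/s.
Braking time = v/a = 39.4444 / 1.100 = 35.859 s.

Braking time ≈ 35.86 s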